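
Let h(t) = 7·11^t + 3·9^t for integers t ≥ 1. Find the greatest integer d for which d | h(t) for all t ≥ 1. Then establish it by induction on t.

d = 2

Computing the first values: h(1) = 104 and h(2) = 1090; gcd(104, 1090) = 2, so d ≤ 2.
We prove 2 | 7·11^t + 3·9^t for all t ≥ 1 by induction on t.
Base step (t = 1): h(1) = 104 = 2·(52), so 2 | h(1).
Inductive step: assume the claim holds for t = p, i.e. 2 | h(p). Then
h(p+1) − 11·h(p) = (7·11^(p+1) + 3·9^(p+1)) − 11·(7·11^p + 3·9^p) = (3)·9^p·(9 − 11) = (-6)·9^p. Since 2 | h(p) by the inductive hypothesis, 2 | 11·h(p); and 2 | -6 since -6 = 2·-3. Therefore 2 | h(p+1).
This completes the induction.
Therefore the largest such d is 2.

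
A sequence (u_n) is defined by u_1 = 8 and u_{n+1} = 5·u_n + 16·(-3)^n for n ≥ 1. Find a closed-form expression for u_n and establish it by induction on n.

Computing the first terms: u_1 = 8, u_2 = -8, u_3 = 104. This suggests u_n = -2(-3)^n + 2·5^(n - 1).
When n = 1: the formula gives 8 = 8 = u_1.
Inductive step: suppose the statement holds for some m ≥ 1, so u_m = -2(-3)^m + 2·5^(m - 1).
Then u_{m+1} = 5·u_m + 16·(-3)^m = 5·(-2(-3)^m + 2·5^(m - 1)) + 16·(-3)^m = -2(-3)^(m + 1) + 2·5^m = -2(-3)^(m+1) + 2·5^((m+1) - 1),
which is the claimed formula at n = m+1.
This completes the induction.

u_n = -2(-3)^n + 2·5^(n - 1)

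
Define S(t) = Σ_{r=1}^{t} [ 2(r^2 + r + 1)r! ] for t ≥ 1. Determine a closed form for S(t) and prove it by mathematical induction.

S(t) = (2t + 2)(t + 1)! - 2

We claim S(t) = (2t + 2)(t + 1)! - 2 for all t ≥ 1.
Base case (t = 1): S(1) = 6, and the closed form gives 6. They agree.
Inductive step: assume the claim holds for t = r, so S(r) = (2r + 2)(r + 1)! - 2.
Then S(r+1) = S(r) + (2(r^2 + 3r + 3)(r + 1)!) = ((2r + 2)(r + 1)! - 2) + (2(r^2 + 3r + 3)(r + 1)!).
Simplifying, S(r+1) = (2(r+1) + 2)((r+1) + 1)! - 2,
which is the closed form with t = r+1.
By induction, the statement is established for all t ≥ 1.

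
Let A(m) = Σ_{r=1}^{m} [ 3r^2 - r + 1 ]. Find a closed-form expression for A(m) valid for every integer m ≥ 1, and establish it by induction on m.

A(m) = m(m^2 + m + 1)

We claim A(m) = m(m^2 + m + 1) for all m ≥ 1.
When m = 1: A(1) = 3, and the closed form gives 3. They agree.
Inductive step: suppose the statement holds for some r ≥ 1, so A(r) = r(r^2 + r + 1).
Then A(r+1) = A(r) + (-r + 3(r + 1)^2) = (r(r^2 + r + 1)) + (-r + 3(r + 1)^2).
Simplifying, A(r+1) = (r + 1)(r^2 + 3r + 3) = (r+1)((r+1)^2 + (r+1) + 1),
which is the closed form with m = r+1.
By induction, the statement is established for all m ≥ 1.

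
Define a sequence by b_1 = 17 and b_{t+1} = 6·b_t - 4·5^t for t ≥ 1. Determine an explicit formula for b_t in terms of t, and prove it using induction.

Computing the first terms: b_1 = 17, b_2 = 82, b_3 = 392. This suggests b_t = 4·5^t - 3·6^(t - 1).
For the base case t = 1: the formula gives 17 = 17 = b_1.
For the inductive step, assume it holds for an arbitrary m ≥ 1, so b_m = 4·5^m - 3·6^(m - 1).
Then b_{m+1} = 6·b_m - 4·5^m = 6·(4·5^m - 3·6^(m - 1)) - 4·5^m = 4·5^(m + 1) - 3·6^m = 4·5^(m+1) - 3·6^((m+1) - 1),
which is the claimed formula at t = m+1.
By the principle of mathematical induction, the result holds for all t ≥ 1.

b_t = 4·5^t - 3·6^(t - 1)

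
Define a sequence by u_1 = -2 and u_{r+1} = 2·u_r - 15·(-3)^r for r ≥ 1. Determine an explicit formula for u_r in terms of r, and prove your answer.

u_r = -(-3)^(r + 1) + 7·2^(r - 1)

Computing the first terms: u_1 = -2, u_2 = 41, u_3 = -53. This suggests u_r = -(-3)^(r + 1) + 7·2^(r - 1).
Base step (r = 1): the formula gives -2 = -2 = u_1.
Inductive step: assume the claim holds for r = i, so u_i = -(-3)^(i + 1) + 7·2^(i - 1).
Then u_{i+1} = 2·u_i - 15·(-3)^i = 2·(-(-3)^(i + 1) + 7·2^(i - 1)) - 15·(-3)^i = -(-3)^(i + 2) + 7·2^i = -(-3)^((i+1) + 1) + 7·2^((i+1) - 1),
which is the claimed formula at r = i+1.
By the principle of mathematical induction, the result holds for all r ≥ 1.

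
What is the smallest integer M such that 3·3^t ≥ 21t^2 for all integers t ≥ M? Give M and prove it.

At t = 4: 243 < 336, so the inequality fails and M ≥ 5. We prove 3·3^t ≥ 21t^2 for all t ≥ 5.
Base case (t = 5): 3·3^t = 729 and 21t^2 = 525, so 729 ≥ 525.
Inductive step: suppose the statement holds for some r ≥ 5, so 3·3^r ≥ 21r^2.
Then 3·3^(r + 1) = 3·(3·3^r) ≥ 3·(21r^2).
Also, for r ≥ 5 we have 3·(21r^2) ≥ 21(r+1)^2, since 3 ≥ (1 + 1/r)^2 for all r ≥ 5.
Combining, 3·3^(r + 1) ≥ 21(r+1)^2.
This completes the induction.
Hence the smallest such M is 5.

M = 5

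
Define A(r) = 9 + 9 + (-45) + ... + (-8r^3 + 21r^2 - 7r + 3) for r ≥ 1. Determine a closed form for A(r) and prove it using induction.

A(r) = -r(2r^3 - 3r^2 - 5r - 3)

We claim A(r) = -r(2r^3 - 3r^2 - 5r - 3) for all r ≥ 1.
Base case (r = 1): A(1) = 9, and the closed form gives 9. They agree.
Inductive step: assume the claim holds for r = k, so A(k) = k(-2k^3 + 3k^2 + 5k + 3).
Then A(k+1) = A(k) + (-8k^3 - 3k^2 + 11k + 9) = (k(-2k^3 + 3k^2 + 5k + 3)) + (-8k^3 - 3k^2 + 11k + 9).
Simplifying, A(k+1) = -(k + 1)(2k^3 + 3k^2 - 5k - 9) = -(k+1)(2(k+1)^3 - 3(k+1)^2 - 5(k+1) - 3),
which is the closed form with r = k+1.
By induction, the statement is established for all r ≥ 1.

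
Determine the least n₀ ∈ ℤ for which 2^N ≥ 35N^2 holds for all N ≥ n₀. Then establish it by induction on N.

n₀ = 13

At N = 12: 4096 < 5040, so the inequality fails and n₀ ≥ 13. We prove 2^N ≥ 35N^2 for all N ≥ 13.
Base case (N = 13): 2^N = 8192 and 35N^2 = 5915, so 8192 ≥ 5915.
Suppose the result is true for N = k, so 2^k ≥ 35k^2.
Then 2^(k + 1) = 2·(2^k) ≥ 2·(35k^2).
Also, for k ≥ 13 we have 2·(35k^2) ≥ 35(k+1)^2, since 2 ≥ (1 + 1/k)^2 for all k ≥ 13.
Combining, 2^(k + 1) ≥ 35(k+1)^2.
Hence, by induction on N, the claim holds for every N ≥ 13.
Hence the smallest such n₀ is 13.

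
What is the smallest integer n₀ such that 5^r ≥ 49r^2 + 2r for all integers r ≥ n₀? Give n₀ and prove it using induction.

At r = 4: 625 < 792, so the inequality fails and n₀ ≥ 5. We prove 5^r ≥ 49r^2 + 2r for all r ≥ 5.
When r = 5: 5^r = 3125 and 49r^2 + 2r = 1235, so 3125 ≥ 1235.
Inductive step: suppose the statement holds for some p ≥ 5, so 5^p ≥ 49p^2 + 2p.
Then 5^(p + 1) = 5·(5^p) ≥ 5·(49p^2 + 2p).
Also, for p ≥ 5 we have 5·(49p^2 + 2p) ≥ 49(p+1)^2 + 2(p+1), since 5·(49p^2 + 2p) − (49(p+1)^2 + 2(p+1)) = 196p^2 - 90p - 51, which is nonnegative for all p ≥ 5.
Combining, 5^(p + 1) ≥ 49(p+1)^2 + 2(p+1).
By the principle of mathematical induction, the result holds for all r ≥ 5.
Hence the smallest such n₀ is 5.

n₀ = 5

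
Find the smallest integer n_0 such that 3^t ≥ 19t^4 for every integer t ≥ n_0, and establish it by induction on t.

n_0 = 12

At t = 11: 177147 < 278179, so the inequality fails and n_0 ≥ 12. We prove 3^t ≥ 19t^4 for all t ≥ 12.
Base case (t = 12): 3^t = 531441 and 19t^4 = 393984, so 531441 ≥ 393984.
For the inductive step, assume it holds for an arbitrary j ≥ 12, so 3^j ≥ 19j^4.
Then 3^(j + 1) = 3·(3^j) ≥ 3·(19j^4).
Also, for j ≥ 12 we have 3·(19j^4) ≥ 19(j+1)^4, since 3 ≥ (1 + 1/j)^4 for all j ≥ 12.
Combining, 3^(j + 1) ≥ 19(j+1)^4.
This completes the induction.
Hence the smallest such n_0 is 12.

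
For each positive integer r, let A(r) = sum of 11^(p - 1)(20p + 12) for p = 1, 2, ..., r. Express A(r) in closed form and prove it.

We claim A(r) = 11^r(2r + 1) - 1 for all r ≥ 1.
For the base case r = 1: A(1) = 32, and the closed form gives 32. They agree.
Suppose the result is true for r = p, so A(p) = 11^p(2p + 1) - 1.
Then A(p+1) = A(p) + (11^p(20p + 32)) = (11^p(2p + 1) - 1) + (11^p(20p + 32)).
Simplifying, A(p+1) = 22·11^p·p + 33·11^p - 1 = 11^(p+1)(2(p+1) + 1) - 1,
which is the closed form with r = p+1.
By induction, the statement is established for all r ≥ 1.

A(r) = 11^r(2r + 1) - 1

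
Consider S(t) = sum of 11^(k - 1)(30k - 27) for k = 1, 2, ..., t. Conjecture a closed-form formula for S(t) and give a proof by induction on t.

S(t) = 3·11^t(t - 1) + 3

We claim S(t) = 3·11^t(t - 1) + 3 for all t ≥ 1.
Base step (t = 1): S(1) = 3, and the closed form gives 3. They agree.
Suppose the result is true for t = k, so S(k) = 3·11^k(k - 1) + 3.
Then S(k+1) = S(k) + (11^k(30k + 3)) = (3·11^k(k - 1) + 3) + (11^k(30k + 3)).
Simplifying, S(k+1) = 33·11^k·k + 3 = 3·11^(k+1)((k+1) - 1) + 3,
which is the closed form with t = k+1.
By the principle of mathematical induction, the result holds for all t ≥ 1.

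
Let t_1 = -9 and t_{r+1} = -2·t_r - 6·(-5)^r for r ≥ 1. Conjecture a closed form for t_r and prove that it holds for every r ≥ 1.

t_r = (-2)^(r - 1) + 2(-5)^r

Computing the first terms: t_1 = -9, t_2 = 48, t_3 = -246. This suggests t_r = (-2)^(r - 1) + 2(-5)^r.
Base step (r = 1): the formula gives -9 = -9 = t_1.
Suppose the result is true for r = k, so t_k = (-2)^(k - 1) + 2(-5)^k.
Then t_{k+1} = -2·t_k - 6·(-5)^k = -2·((-2)^(k - 1) + 2(-5)^k) - 6·(-5)^k = (-2)^k + 2(-5)^(k + 1) = (-2)^((k+1) - 1) + 2(-5)^(k+1),
which is the claimed formula at r = k+1.
Hence, by induction on r, the claim holds for every r ≥ 1.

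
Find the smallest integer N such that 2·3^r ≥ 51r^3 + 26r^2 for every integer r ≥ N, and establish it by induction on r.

N = 9

At r = 8: 13122 < 27776, so the inequality fails and N ≥ 9. We prove 2·3^r ≥ 51r^3 + 26r^2 for all r ≥ 9.
For the base case r = 9: 2·3^r = 39366 and 51r^3 + 26r^2 = 39285, so 39366 ≥ 39285.
Suppose the result is true for r = p, so 2·3^p ≥ 51p^3 + 26p^2.
Then 2·3^(p + 1) = 3·(2·3^p) ≥ 3·(51p^3 + 26p^2).
Also, for p ≥ 9 we have 3·(51p^3 + 26p^2) ≥ 51(p+1)^3 + 26(p+1)^2, since 3·(51p^3 + 26p^2) − (51(p+1)^3 + 26(p+1)^2) = 102p^3 - 101p^2 - 205p - 77, which is nonnegative for all p ≥ 9.
Combining, 2·3^(p + 1) ≥ 51(p+1)^3 + 26(p+1)^2.
Hence, by induction on r, the claim holds for every r ≥ 9.
Hence the smallest such N is 9.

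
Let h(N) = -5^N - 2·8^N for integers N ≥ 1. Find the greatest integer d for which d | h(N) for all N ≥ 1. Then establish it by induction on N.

d = 3

Computing the first values: h(1) = -21 and h(2) = -153; gcd(-21, -153) = 3, so d ≤ 3.
We prove 3 | -5^N - 2·8^N for all N ≥ 1 by induction on N.
Base case (N = 1): h(1) = -21 = 3·(-7), so 3 | h(1).
Inductive step: suppose the statement holds for some r ≥ 1, i.e. 3 | h(r). Then
h(r+1) − 8·h(r) = (-5^(r+1) - 2·8^(r+1)) − 8·(-5^r - 2·8^r) = (-1)·5^r·(5 − 8) = (3)·5^r. Since 3 | h(r) by the inductive hypothesis, 3 | 8·h(r); and 3 | 3 since 3 = 3·1. Therefore 3 | h(r+1).
This completes the induction.
Therefore the largest such d is 3.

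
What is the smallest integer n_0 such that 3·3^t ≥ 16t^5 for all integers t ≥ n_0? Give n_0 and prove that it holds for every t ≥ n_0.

n_0 = 14

At t = 13: 4782969 < 5940688, so the inequality fails and n_0 ≥ 14. We prove 3·3^t ≥ 16t^5 for all t ≥ 14.
For the base case t = 14: 3·3^t = 14348907 and 16t^5 = 8605184, so 14348907 ≥ 8605184.
Suppose the result is true for t = r, so 3·3^r ≥ 16r^5.
Then 3·3^(r + 1) = 3·(3·3^r) ≥ 3·(16r^5).
Also, for r ≥ 14 we have 3·(16r^5) ≥ 16(r+1)^5, since 3 ≥ (1 + 1/r)^5 for all r ≥ 14.
Combining, 3·3^(r + 1) ≥ 16(r+1)^5.
By the principle of mathematical induction, the result holds for all t ≥ 14.
Hence the smallest such n_0 is 14.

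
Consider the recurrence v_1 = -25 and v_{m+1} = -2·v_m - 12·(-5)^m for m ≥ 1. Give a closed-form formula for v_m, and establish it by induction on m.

v_m = -5(-2)^(m - 1) + 4(-5)^m

Computing the first terms: v_1 = -25, v_2 = 110, v_3 = -520. This suggests v_m = -5(-2)^(m - 1) + 4(-5)^m.
Base step (m = 1): the formula gives -25 = -25 = v_1.
Inductive step: suppose the statement holds for some p ≥ 1, so v_p = -5(-2)^(p - 1) + 4(-5)^p.
Then v_{p+1} = -2·v_p - 12·(-5)^p = -2·(-5(-2)^(p - 1) + 4(-5)^p) - 12·(-5)^p = -5(-2)^p + 4(-5)^(p + 1) = -5(-2)^((p+1) - 1) + 4(-5)^(p+1),
which is the claimed formula at m = p+1.
This completes the induction.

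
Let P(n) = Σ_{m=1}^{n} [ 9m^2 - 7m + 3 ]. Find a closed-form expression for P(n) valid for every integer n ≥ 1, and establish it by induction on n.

We claim P(n) = n(3n^2 + n + 1) for all n ≥ 1.
When n = 1: P(1) = 5, and the closed form gives 5. They agree.
Suppose the result is true for n = m, so P(m) = m(3m^2 + m + 1).
Then P(m+1) = P(m) + (9m^2 + 11m + 5) = (m(3m^2 + m + 1)) + (9m^2 + 11m + 5).
Simplifying, P(m+1) = (m + 1)(3m^2 + 7m + 5) = (m+1)(3(m+1)^2 + (m+1) + 1),
which is the closed form with n = m+1.
Hence, by induction on n, the claim holds for every n ≥ 1.

P(n) = n(3n^2 + n + 1)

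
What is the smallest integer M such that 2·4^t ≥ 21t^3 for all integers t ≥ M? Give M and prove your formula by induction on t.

At t = 5: 2048 < 2625, so the inequality fails and M ≥ 6. We prove 2·4^t ≥ 21t^3 for all t ≥ 6.
For the base case t = 6: 2·4^t = 8192 and 21t^3 = 4536, so 8192 ≥ 4536.
Inductive step: suppose the statement holds for some r ≥ 6, so 2·4^r ≥ 21r^3.
Then 2·4^(r + 1) = 4·(2·4^r) ≥ 4·(21r^3).
Also, for r ≥ 6 we have 4·(21r^3) ≥ 21(r+1)^3, since 4 ≥ (1 + 1/r)^3 for all r ≥ 6.
Combining, 2·4^(r + 1) ≥ 21(r+1)^3.
Hence, by induction on t, the claim holds for every t ≥ 6.
Hence the smallest such M is 6.

M = 6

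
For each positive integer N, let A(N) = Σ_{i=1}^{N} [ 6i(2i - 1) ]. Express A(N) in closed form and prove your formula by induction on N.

We claim A(N) = N(N + 1)(4N - 1) for all N ≥ 1.
Base case (N = 1): A(1) = 6, and the closed form gives 6. They agree.
Suppose the result is true for N = i, so A(i) = i(4i^2 + 3i - 1).
Then A(i+1) = A(i) + (6(i + 1)(2i + 1)) = (i(4i^2 + 3i - 1)) + (6(i + 1)(2i + 1)).
Simplifying, A(i+1) = (i + 1)(i + 2)(4i + 3) = (i+1)((i+1) + 1)(4(i+1) - 1),
which is the closed form with N = i+1.
Hence, by induction on N, the claim holds for every N ≥ 1.

A(N) = N(N + 1)(4N - 1)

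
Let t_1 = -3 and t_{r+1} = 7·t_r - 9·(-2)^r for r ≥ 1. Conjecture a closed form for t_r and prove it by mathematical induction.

t_r = (-2)^r - 7^(r - 1)

Computing the first terms: t_1 = -3, t_2 = -3, t_3 = -57. This suggests t_r = (-2)^r - 7^(r - 1).
Base case (r = 1): the formula gives -3 = -3 = t_1.
Inductive step: assume the claim holds for r = p, so t_p = (-2)^p - 7^(p - 1).
Then t_{p+1} = 7·t_p - 9·(-2)^p = 7·((-2)^p - 7^(p - 1)) - 9·(-2)^p = (-2)^(p + 1) - 7^p = (-2)^(p+1) - 7^((p+1) - 1),
which is the claimed formula at r = p+1.
By induction, the statement is established for all r ≥ 1.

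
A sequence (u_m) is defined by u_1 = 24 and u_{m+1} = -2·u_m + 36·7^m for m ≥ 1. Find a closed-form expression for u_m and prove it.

Computing the first terms: u_1 = 24, u_2 = 204, u_3 = 1356. This suggests u_m = -(-2)^(m + 1) + 4·7^m.
Base case (m = 1): the formula gives 24 = 24 = u_1.
Inductive step: assume the claim holds for m = k, so u_k = -(-2)^(k + 1) + 4·7^k.
Then u_{k+1} = -2·u_k + 36·7^k = -2·(-(-2)^(k + 1) + 4·7^k) + 36·7^k = -(-2)^(k + 2) + 4·7^(k + 1) = -(-2)^((k+1) + 1) + 4·7^(k+1),
which is the claimed formula at m = k+1.
By the principle of mathematical induction, the result holds for all m ≥ 1.

u_m = -(-2)^(m + 1) + 4·7^m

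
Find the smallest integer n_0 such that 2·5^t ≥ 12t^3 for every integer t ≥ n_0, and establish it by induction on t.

n_0 = 4

At t = 3: 250 < 324, so the inequality fails and n_0 ≥ 4. We prove 2·5^t ≥ 12t^3 for all t ≥ 4.
Base step (t = 4): 2·5^t = 1250 and 12t^3 = 768, so 1250 ≥ 768.
Suppose the result is true for t = j, so 2·5^j ≥ 12j^3.
Then 2·5^(j + 1) = 5·(2·5^j) ≥ 5·(12j^3).
Also, for j ≥ 4 we have 5·(12j^3) ≥ 12(j+1)^3, since 5 ≥ (1 + 1/j)^3 for all j ≥ 4.
Combining, 2·5^(j + 1) ≥ 12(j+1)^3.
By induction, the statement is established for all t ≥ 4.
Hence the smallest such n_0 is 4.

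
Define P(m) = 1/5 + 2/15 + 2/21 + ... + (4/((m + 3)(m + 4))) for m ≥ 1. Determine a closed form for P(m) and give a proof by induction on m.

We claim P(m) = m/(m + 4) for all m ≥ 1.
For the base case m = 1: P(1) = 1/5, and the closed form gives 1/5. They agree.
Inductive step: suppose the statement holds for some p ≥ 1, so P(p) = p/(p + 4).
Then P(p+1) = P(p) + (4/((p + 4)(p + 5))) = (p/(p + 4)) + (4/((p + 4)(p + 5))).
Simplifying, P(p+1) = (p + 1)/(p + 5) = (p+1)/((p+1) + 4),
which is the closed form with m = p+1.
This completes the induction.

P(m) = m/(m + 4)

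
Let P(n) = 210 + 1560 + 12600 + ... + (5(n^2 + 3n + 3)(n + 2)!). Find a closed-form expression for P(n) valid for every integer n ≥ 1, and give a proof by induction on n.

P(n) = (5n + 5)(n + 3)! - 30

We claim P(n) = (5n + 5)(n + 3)! - 30 for all n ≥ 1.
Base step (n = 1): P(1) = 210, and the closed form gives 210. They agree.
Inductive step: suppose the statement holds for some j ≥ 1, so P(j) = (5j + 5)(j + 3)! - 30.
Then P(j+1) = P(j) + (5(j^2 + 5j + 7)(j + 3)!) = ((5j + 5)(j + 3)! - 30) + (5(j^2 + 5j + 7)(j + 3)!).
Simplifying, P(j+1) = (5(j+1) + 5)((j+1) + 3)! - 30,
which is the closed form with n = j+1.
By the principle of mathematical induction, the result holds for all n ≥ 1.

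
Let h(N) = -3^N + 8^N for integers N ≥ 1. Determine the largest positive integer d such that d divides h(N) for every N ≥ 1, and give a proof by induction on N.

d = 5

Computing the first values: h(1) = 5 and h(2) = 55; gcd(5, 55) = 5, so d ≤ 5.
We prove 5 | -3^N + 8^N for all N ≥ 1 by induction on N.
When N = 1: h(1) = 5 = 5·(1), so 5 | h(1).
Suppose the result is true for N = k, i.e. 5 | h(k). Then
8^{k+1} − 3^{k+1} = 8·8^k − 3·3^k = 8·(8^k − 3^k) + (5)·3^k. The first term is divisible by 5 by the inductive hypothesis, and the second term (5)·3^k is divisible by 5 since 5 | 5. Hence 5 | h(k+1).
Hence, by induction on N, the claim holds for every N ≥ 1.
Therefore the largest such d is 5.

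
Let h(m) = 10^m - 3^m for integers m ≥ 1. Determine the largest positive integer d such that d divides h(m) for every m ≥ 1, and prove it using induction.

Computing the first values: h(1) = 7 and h(2) = 91; gcd(7, 91) = 7, so d ≤ 7.
We prove 7 | 10^m - 3^m for all m ≥ 1 by induction on m.
Base step (m = 1): h(1) = 7 = 7·(1), so 7 | h(1).
For the inductive step, assume it holds for an arbitrary r ≥ 1, i.e. 7 | h(r). Then
10^{r+1} − 3^{r+1} = 10·10^r − 3·3^r = 10·(10^r − 3^r) + (7)·3^r. The first term is divisible by 7 by the inductive hypothesis, and the second term (7)·3^r is divisible by 7 since 7 | 7. Hence 7 | h(r+1).
This completes the induction.
Therefore the largest such d is 7.

d = 7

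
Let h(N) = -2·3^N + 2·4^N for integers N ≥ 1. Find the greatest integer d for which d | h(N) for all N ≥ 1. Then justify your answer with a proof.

d = 2

Computing the first values: h(1) = 2 and h(2) = 14; gcd(2, 14) = 2, so d ≤ 2.
We prove 2 | -2·3^N + 2·4^N for all N ≥ 1 by induction on N.
Base case (N = 1): h(1) = 2 = 2·(1), so 2 | h(1).
Inductive step: assume the claim holds for N = p, i.e. 2 | h(p). Then
h(p+1) − 4·h(p) = (-2·3^(p+1) + 2·4^(p+1)) − 4·(-2·3^p + 2·4^p) = (-2)·3^p·(3 − 4) = (2)·3^p. Since 2 | h(p) by the inductive hypothesis, 2 | 4·h(p); and 2 | 2 since 2 = 2·1. Therefore 2 | h(p+1).
This completes the induction.
Therefore the largest such d is 2.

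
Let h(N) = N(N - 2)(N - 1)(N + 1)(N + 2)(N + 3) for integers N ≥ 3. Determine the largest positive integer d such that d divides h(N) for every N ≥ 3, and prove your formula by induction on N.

d = 720

Computing the first values: h(3) = 720 and h(4) = 5040; gcd(720, 5040) = 720, so d ≤ 720.
We prove 720 | N(N - 2)(N - 1)(N + 1)(N + 2)(N + 3) for all N ≥ 3 by induction on N.
When N = 3: h(3) = 720 = 720·(1), so 720 | h(3).
Suppose the result is true for N = j, i.e. 720 | h(j). Then
h(j+1) − h(j) = (j-1)·j·(j+1)·(j+2)·(j+3)·(j+4) − (j-2)·(j-1)·j·(j+1)·(j+2)·(j+3) = (j-1)·j·(j+1)·(j+2)·(j+3)·[(j+4) − (j-2)] = 6·(j-1)·j·(j+1)·(j+2)·(j+3). The product of 5 consecutive integers is divisible by (5)! = 120, so h(j+1) − h(j) is divisible by 6·120 = 720. By the inductive hypothesis 720 | h(j), hence 720 | h(j+1).
Hence, by induction on N, the claim holds for every N ≥ 3.
Therefore the largest such d is 720.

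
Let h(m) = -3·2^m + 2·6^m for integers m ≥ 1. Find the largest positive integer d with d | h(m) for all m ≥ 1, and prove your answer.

d = 6

Computing the first values: h(1) = 6 and h(2) = 60; gcd(6, 60) = 6, so d ≤ 6.
We prove 6 | -3·2^m + 2·6^m for all m ≥ 1 by induction on m.
Base case (m = 1): h(1) = 6 = 6·(1), so 6 | h(1).
For the inductive step, assume it holds for an arbitrary k ≥ 1, i.e. 6 | h(k). Then
h(k+1) − 6·h(k) = (-3·2^(k+1) + 2·6^(k+1)) − 6·(-3·2^k + 2·6^k) = (-3)·2^k·(2 − 6) = (12)·2^k. Since 6 | h(k) by the inductive hypothesis, 6 | 6·h(k); and 6 | 12 since 12 = 6·2. Therefore 6 | h(k+1).
Hence, by induction on m, the claim holds for every m ≥ 1.
Therefore the largest such d is 6.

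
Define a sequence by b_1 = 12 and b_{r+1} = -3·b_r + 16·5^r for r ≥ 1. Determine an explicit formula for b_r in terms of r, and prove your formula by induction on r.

b_r = 2(-3)^(r - 1) + 2·5^r

Computing the first terms: b_1 = 12, b_2 = 44, b_3 = 268. This suggests b_r = 2(-3)^(r - 1) + 2·5^r.
For the base case r = 1: the formula gives 12 = 12 = b_1.
Inductive step: suppose the statement holds for some i ≥ 1, so b_i = 2(-3)^(i - 1) + 2·5^i.
Then b_{i+1} = -3·b_i + 16·5^i = -3·(2(-3)^(i - 1) + 2·5^i) + 16·5^i = 2(-3)^i + 2·5^(i + 1) = 2(-3)^((i+1) - 1) + 2·5^(i+1),
which is the claimed formula at r = i+1.
Hence, by induction on r, the claim holds for every r ≥ 1.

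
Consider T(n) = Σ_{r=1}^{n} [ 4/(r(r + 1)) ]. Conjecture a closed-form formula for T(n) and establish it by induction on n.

T(n) = 4n/(n + 1)

We claim T(n) = 4n/(n + 1) for all n ≥ 1.
When n = 1: T(1) = 2, and the closed form gives 2. They agree.
Inductive step: suppose the statement holds for some r ≥ 1, so T(r) = 4r/(r + 1).
Then T(r+1) = T(r) + (4/((r + 1)(r + 2))) = (4r/(r + 1)) + (4/((r + 1)(r + 2))).
Simplifying, T(r+1) = 4(r + 1)/(r + 2) = 4(r+1)/((r+1) + 1),
which is the closed form with n = r+1.
By the principle of mathematical induction, the result holds for all n ≥ 1.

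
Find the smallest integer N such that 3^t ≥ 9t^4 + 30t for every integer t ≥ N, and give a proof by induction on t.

N = 11

At t = 10: 59049 < 90300, so the inequality fails and N ≥ 11. We prove 3^t ≥ 9t^4 + 30t for all t ≥ 11.
When t = 11: 3^t = 177147 and 9t^4 + 30t = 132099, so 177147 ≥ 132099.
For the inductive step, assume it holds for an arbitrary p ≥ 11, so 3^p ≥ 9p^4 + 30p.
Then 3^(p + 1) = 3·(3^p) ≥ 3·(9p^4 + 30p).
Also, for p ≥ 11 we have 3·(9p^4 + 30p) ≥ 9(p+1)^4 + 30(p+1), since 3·(9p^4 + 30p) − (9(p+1)^4 + 30(p+1)) = 18p^4 - 36p^3 - 54p^2 + 24p - 39, which is nonnegative for all p ≥ 11.
Combining, 3^(p + 1) ≥ 9(p+1)^4 + 30(p+1).
By induction, the statement is established for all t ≥ 11.
Hence the smallest such N is 11.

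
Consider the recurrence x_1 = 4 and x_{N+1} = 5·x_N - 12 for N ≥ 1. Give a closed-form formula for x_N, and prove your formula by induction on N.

x_N = 5^(N - 1) + 3

Computing the first terms: x_1 = 4, x_2 = 8, x_3 = 28. This suggests x_N = 5^(N - 1) + 3.
For the base case N = 1: the formula gives 4 = 4 = x_1.
Inductive step: suppose the statement holds for some k ≥ 1, so x_k = 5^(k - 1) + 3.
Then x_{k+1} = 5·x_k - 12 = 5·(5^(k - 1) + 3) - 12 = 5^k + 3 = 5^((k+1) - 1) + 3,
which is the claimed formula at N = k+1.
By induction, the statement is established for all N ≥ 1.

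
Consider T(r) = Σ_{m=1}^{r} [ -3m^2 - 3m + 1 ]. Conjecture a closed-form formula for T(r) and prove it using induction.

T(r) = -r(r^2 + 3r + 1)

We claim T(r) = -r(r^2 + 3r + 1) for all r ≥ 1.
Base step (r = 1): T(1) = -5, and the closed form gives -5. They agree.
Inductive step: assume the claim holds for r = m, so T(m) = m(-m^2 - 3m - 1).
Then T(m+1) = T(m) + (-3m^2 - 9m - 5) = (m(-m^2 - 3m - 1)) + (-3m^2 - 9m - 5).
Simplifying, T(m+1) = -(m + 1)(m^2 + 5m + 5) = -(m+1)((m+1)^2 + 3(m+1) + 1),
which is the closed form with r = m+1.
Hence, by induction on r, the claim holds for every r ≥ 1.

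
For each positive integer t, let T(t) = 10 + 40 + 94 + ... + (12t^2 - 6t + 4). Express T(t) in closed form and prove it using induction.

We claim T(t) = t(4t^2 + 3t + 3) for all t ≥ 1.
Base step (t = 1): T(1) = 10, and the closed form gives 10. They agree.
Inductive step: assume the claim holds for t = j, so T(j) = j(4j^2 + 3j + 3).
Then T(j+1) = T(j) + (12j^2 + 18j + 10) = (j(4j^2 + 3j + 3)) + (12j^2 + 18j + 10).
Simplifying, T(j+1) = (j + 1)(4j^2 + 11j + 10) = (j+1)(4(j+1)^2 + 3(j+1) + 3),
which is the closed form with t = j+1.
This completes the induction.

T(t) = t(4t^2 + 3t + 3)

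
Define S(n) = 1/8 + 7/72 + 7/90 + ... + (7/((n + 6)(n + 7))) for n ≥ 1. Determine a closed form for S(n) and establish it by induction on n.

S(n) = n/(n + 7)

We claim S(n) = n/(n + 7) for all n ≥ 1.
For the base case n = 1: S(1) = 1/8, and the closed form gives 1/8. They agree.
For the inductive step, assume it holds for an arbitrary j ≥ 1, so S(j) = j/(j + 7).
Then S(j+1) = S(j) + (7/((j + 7)(j + 8))) = (j/(j + 7)) + (7/((j + 7)(j + 8))).
Simplifying, S(j+1) = (j + 1)/(j + 8) = (j+1)/((j+1) + 7),
which is the closed form with n = j+1.
By induction, the statement is established for all n ≥ 1.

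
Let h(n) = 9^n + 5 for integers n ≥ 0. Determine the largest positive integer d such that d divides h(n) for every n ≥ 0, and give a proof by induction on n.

d = 2

Computing the first values: h(0) = 6 and h(1) = 14; gcd(6, 14) = 2, so d ≤ 2.
We prove 2 | 9^n + 5 for all n ≥ 0 by induction on n.
When n = 0: h(0) = 6 = 2·(3), so 2 | h(0).
For the inductive step, assume it holds for an arbitrary k ≥ 0, i.e. 2 | h(k). Then
h(k+1) = 9^(k+1) + 5 = 9·(9^k + 5) - 40 = 9·h(k) - 40. The first term is divisible by 2 by the inductive hypothesis, and -40 is divisible by 2. Hence 2 | h(k+1).
This completes the induction.
Therefore the largest such d is 2.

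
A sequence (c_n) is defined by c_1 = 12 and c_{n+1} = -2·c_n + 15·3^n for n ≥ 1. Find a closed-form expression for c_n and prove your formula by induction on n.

c_n = 3(-2)^(n - 1) + 3^(n + 1)

Computing the first terms: c_1 = 12, c_2 = 21, c_3 = 93. This suggests c_n = 3(-2)^(n - 1) + 3^(n + 1).
Base step (n = 1): the formula gives 12 = 12 = c_1.
Inductive step: assume the claim holds for n = p, so c_p = 3(-2)^(p - 1) + 3^(p + 1).
Then c_{p+1} = -2·c_p + 15·3^p = -2·(3(-2)^(p - 1) + 3^(p + 1)) + 15·3^p = 3(-2)^p + 3^(p + 2) = 3(-2)^((p+1) - 1) + 3^((p+1) + 1),
which is the claimed formula at n = p+1.
This completes the induction.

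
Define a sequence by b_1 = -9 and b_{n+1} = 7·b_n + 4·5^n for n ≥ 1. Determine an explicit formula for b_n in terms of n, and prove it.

Computing the first terms: b_1 = -9, b_2 = -43, b_3 = -201. This suggests b_n = -2·5^n + 7^(n - 1).
For the base case n = 1: the formula gives -9 = -9 = b_1.
Inductive step: assume the claim holds for n = k, so b_k = -2·5^k + 7^(k - 1).
Then b_{k+1} = 7·b_k + 4·5^k = 7·(-2·5^k + 7^(k - 1)) + 4·5^k = -2·5^(k + 1) + 7^k = -2·5^(k+1) + 7^((k+1) - 1),
which is the claimed formula at n = k+1.
This completes the induction.

b_n = -2·5^n + 7^(n - 1)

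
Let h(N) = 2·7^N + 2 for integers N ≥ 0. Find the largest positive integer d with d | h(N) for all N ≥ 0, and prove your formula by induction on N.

Computing the first values: h(0) = 4 and h(1) = 16; gcd(4, 16) = 4, so d ≤ 4.
We prove 4 | 2·7^N + 2 for all N ≥ 0 by induction on N.
Base step (N = 0): h(0) = 4 = 4·(1), so 4 | h(0).
Inductive step: suppose the statement holds for some r ≥ 0, i.e. 4 | h(r). Then
h(r+1) = 2·7^(r+1) + 2 = 7·(2·7^r + 2) - 12 = 7·h(r) - 12. The first term is divisible by 4 by the inductive hypothesis, and -12 is divisible by 4. Hence 4 | h(r+1).
Hence, by induction on N, the claim holds for every N ≥ 0.
Therefore the largest such d is 4.

d = 4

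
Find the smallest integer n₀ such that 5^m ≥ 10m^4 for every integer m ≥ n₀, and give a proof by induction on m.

n₀ = 6

At m = 5: 3125 < 6250, so the inequality fails and n₀ ≥ 6. We prove 5^m ≥ 10m^4 for all m ≥ 6.
Base step (m = 6): 5^m = 15625 and 10m^4 = 12960, so 15625 ≥ 12960.
Suppose the result is true for m = j, so 5^j ≥ 10j^4.
Then 5^(j + 1) = 5·(5^j) ≥ 5·(10j^4).
Also, for j ≥ 6 we have 5·(10j^4) ≥ 10(j+1)^4, since 5 ≥ (1 + 1/j)^4 for all j ≥ 6.
Combining, 5^(j + 1) ≥ 10(j+1)^4.
By induction, the statement is established for all m ≥ 6.
Hence the smallest such n₀ is 6.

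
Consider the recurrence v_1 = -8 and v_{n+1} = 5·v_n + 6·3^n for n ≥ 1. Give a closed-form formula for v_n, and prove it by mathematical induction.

Computing the first terms: v_1 = -8, v_2 = -22, v_3 = -56. This suggests v_n = -3^(n + 1) + 5^(n - 1).
Base case (n = 1): the formula gives -8 = -8 = v_1.
Suppose the result is true for n = k, so v_k = -3^(k + 1) + 5^(k - 1).
Then v_{k+1} = 5·v_k + 6·3^k = 5·(-3^(k + 1) + 5^(k - 1)) + 6·3^k = -3^(k + 2) + 5^k = -3^((k+1) + 1) + 5^((k+1) - 1),
which is the claimed formula at n = k+1.
This completes the induction.

v_n = -3^(n + 1) + 5^(n - 1)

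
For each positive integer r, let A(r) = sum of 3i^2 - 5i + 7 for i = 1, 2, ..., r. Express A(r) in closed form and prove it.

A(r) = r(r^2 - r + 5)

We claim A(r) = r(r^2 - r + 5) for all r ≥ 1.
When r = 1: A(1) = 5, and the closed form gives 5. They agree.
Inductive step: suppose the statement holds for some i ≥ 1, so A(i) = i(i^2 - i + 5).
Then A(i+1) = A(i) + (3i^2 + i + 5) = (i(i^2 - i + 5)) + (3i^2 + i + 5).
Simplifying, A(i+1) = (i + 1)(i^2 + i + 5) = (i+1)((i+1)^2 - (i+1) + 5),
which is the closed form with r = i+1.
This completes the induction.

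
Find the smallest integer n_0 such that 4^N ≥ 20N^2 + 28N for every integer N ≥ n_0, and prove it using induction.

n_0 = 5

At N = 4: 256 < 432, so the inequality fails and n_0 ≥ 5. We prove 4^N ≥ 20N^2 + 28N for all N ≥ 5.
Base step (N = 5): 4^N = 1024 and 20N^2 + 28N = 640, so 1024 ≥ 640.
Inductive step: assume the claim holds for N = j, so 4^j ≥ 20j^2 + 28j.
Then 4^(j + 1) = 4·(4^j) ≥ 4·(20j^2 + 28j).
Also, for j ≥ 5 we have 4·(20j^2 + 28j) ≥ 20(j+1)^2 + 28(j+1), since 4·(20j^2 + 28j) − (20(j+1)^2 + 28(j+1)) = 60j^2 + 44j - 48, which is nonnegative for all j ≥ 5.
Combining, 4^(j + 1) ≥ 20(j+1)^2 + 28(j+1).
This completes the induction.
Hence the smallest such n_0 is 5.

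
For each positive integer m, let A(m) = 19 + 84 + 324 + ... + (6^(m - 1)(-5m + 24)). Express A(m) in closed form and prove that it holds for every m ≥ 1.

A(m) = 6^m(-m + 5) - 5

We claim A(m) = 6^m(-m + 5) - 5 for all m ≥ 1.
When m = 1: A(1) = 19, and the closed form gives 19. They agree.
Inductive step: suppose the statement holds for some r ≥ 1, so A(r) = 6^r(-r + 5) - 5.
Then A(r+1) = A(r) + (6^r(-5r + 19)) = (6^r(-r + 5) - 5) + (6^r(-5r + 19)).
Simplifying, A(r+1) = -6·6^r·r + 24·6^r - 5 = 6^(r+1)(-(r+1) + 5) - 5,
which is the closed form with m = r+1.
By the principle of mathematical induction, the result holds for all m ≥ 1.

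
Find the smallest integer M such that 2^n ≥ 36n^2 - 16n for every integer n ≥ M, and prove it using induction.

At n = 12: 4096 < 4992, so the inequality fails and M ≥ 13. We prove 2^n ≥ 36n^2 - 16n for all n ≥ 13.
When n = 13: 2^n = 8192 and 36n^2 - 16n = 5876, so 8192 ≥ 5876.
For the inductive step, assume it holds for an arbitrary j ≥ 13, so 2^j ≥ 36j^2 - 16j.
Then 2^(j + 1) = 2·(2^j) ≥ 2·(36j^2 - 16j).
Also, for j ≥ 13 we have 2·(36j^2 - 16j) ≥ 36(j+1)^2 - 16(j+1), since 2·(36j^2 - 16j) − (36(j+1)^2 - 16(j+1)) = 36j^2 - 88j - 20, which is nonnegative for all j ≥ 13.
Combining, 2^(j + 1) ≥ 36(j+1)^2 - 16(j+1).
This completes the induction.
Hence the smallest such M is 13.

M = 13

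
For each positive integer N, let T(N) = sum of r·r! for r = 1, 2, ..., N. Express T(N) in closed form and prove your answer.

We claim T(N) = (N + 1)N! - 1 for all N ≥ 1.
Base case (N = 1): T(1) = 1, and the closed form gives 1. They agree.
Inductive step: suppose the statement holds for some r ≥ 1, so T(r) = (r + 1)r! - 1.
Then T(r+1) = T(r) + ((r + 1)(r + 1)!) = ((r + 1)r! - 1) + ((r + 1)(r + 1)!).
Simplifying, T(r+1) = ((r+1) + 1)(r+1)! - 1,
which is the closed form with N = r+1.
By the principle of mathematical induction, the result holds for all N ≥ 1.

T(N) = (N + 1)N! - 1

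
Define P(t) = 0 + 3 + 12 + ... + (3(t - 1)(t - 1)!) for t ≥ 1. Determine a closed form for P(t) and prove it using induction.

We claim P(t) = 3t! - 3 for all t ≥ 1.
When t = 1: P(1) = 0, and the closed form gives 0. They agree.
For the inductive step, assume it holds for an arbitrary i ≥ 1, so P(i) = 3i! - 3.
Then P(i+1) = P(i) + (3i·i!) = (3i! - 3) + (3i·i!).
Simplifying, P(i+1) = 3(i+1)! - 3,
which is the closed form with t = i+1.
This completes the induction.

P(t) = 3t! - 3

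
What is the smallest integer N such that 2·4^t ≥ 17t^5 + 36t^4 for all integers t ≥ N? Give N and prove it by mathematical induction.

At t = 9: 524288 < 1240029, so the inequality fails and N ≥ 10. We prove 2·4^t ≥ 17t^5 + 36t^4 for all t ≥ 10.
When t = 10: 2·4^t = 2097152 and 17t^5 + 36t^4 = 2060000, so 2097152 ≥ 2060000.
Inductive step: suppose the statement holds for some m ≥ 10, so 2·4^m ≥ 17m^5 + 36m^4.
Then 2·4^(m + 1) = 4·(2·4^m) ≥ 4·(17m^5 + 36m^4).
Also, for m ≥ 10 we have 4·(17m^5 + 36m^4) ≥ 17(m+1)^5 + 36(m+1)^4, since 4·(17m^5 + 36m^4) − (17(m+1)^5 + 36(m+1)^4) = 51m^5 + 23m^4 - 314m^3 - 386m^2 - 229m - 53, which is nonnegative for all m ≥ 10.
Combining, 2·4^(m + 1) ≥ 17(m+1)^5 + 36(m+1)^4.
By induction, the statement is established for all t ≥ 10.
Hence the smallest such N is 10.

N = 10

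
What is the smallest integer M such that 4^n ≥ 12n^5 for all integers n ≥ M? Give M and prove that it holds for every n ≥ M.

At n = 10: 1048576 < 1200000, so the inequality fails and M ≥ 11. We prove 4^n ≥ 12n^5 for all n ≥ 11.
For the base case n = 11: 4^n = 4194304 and 12n^5 = 1932612, so 4194304 ≥ 1932612.
For the inductive step, assume it holds for an arbitrary r ≥ 11, so 4^r ≥ 12r^5.
Then 4^(r + 1) = 4·(4^r) ≥ 4·(12r^5).
Also, for r ≥ 11 we have 4·(12r^5) ≥ 12(r+1)^5, since 4 ≥ (1 + 1/r)^5 for all r ≥ 11.
Combining, 4^(r + 1) ≥ 12(r+1)^5.
Hence, by induction on n, the claim holds for every n ≥ 11.
Hence the smallest such M is 11.

M = 11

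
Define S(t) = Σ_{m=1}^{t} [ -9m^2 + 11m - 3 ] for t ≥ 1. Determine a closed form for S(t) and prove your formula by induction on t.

We claim S(t) = -t(3t^2 - t - 1) for all t ≥ 1.
When t = 1: S(1) = -1, and the closed form gives -1. They agree.
Inductive step: suppose the statement holds for some m ≥ 1, so S(m) = m(-3m^2 + m + 1).
Then S(m+1) = S(m) + (11m - 9(m + 1)^2 + 8) = (m(-3m^2 + m + 1)) + (11m - 9(m + 1)^2 + 8).
Simplifying, S(m+1) = -(m + 1)(3m^2 + 5m + 1) = -(m+1)(3(m+1)^2 - (m+1) - 1),
which is the closed form with t = m+1.
This completes the induction.

S(t) = -t(3t^2 - t - 1)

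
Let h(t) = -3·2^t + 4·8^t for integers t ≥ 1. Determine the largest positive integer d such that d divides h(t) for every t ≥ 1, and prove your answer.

d = 2

Computing the first values: h(1) = 26 and h(2) = 244; gcd(26, 244) = 2, so d ≤ 2.
We prove 2 | -3·2^t + 4·8^t for all t ≥ 1 by induction on t.
When t = 1: h(1) = 26 = 2·(13), so 2 | h(1).
Inductive step: suppose the statement holds for some i ≥ 1, i.e. 2 | h(i). Then
h(i+1) − 8·h(i) = (-3·2^(i+1) + 4·8^(i+1)) − 8·(-3·2^i + 4·8^i) = (-3)·2^i·(2 − 8) = (18)·2^i. Since 2 | h(i) by the inductive hypothesis, 2 | 8·h(i); and 2 | 18 since 18 = 2·9. Therefore 2 | h(i+1).
By the principle of mathematical induction, the result holds for all t ≥ 1.
Therefore the largest such d is 2.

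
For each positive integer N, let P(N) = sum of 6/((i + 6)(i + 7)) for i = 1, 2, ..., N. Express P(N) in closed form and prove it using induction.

P(N) = 6N/(7(N + 7))

We claim P(N) = 6N/(7(N + 7)) for all N ≥ 1.
For the base case N = 1: P(1) = 3/28, and the closed form gives 3/28. They agree.
For the inductive step, assume it holds for an arbitrary i ≥ 1, so P(i) = 6i/(7(i + 7)).
Then P(i+1) = P(i) + (6/((i + 7)(i + 8))) = (6i/(7(i + 7))) + (6/((i + 7)(i + 8))).
Simplifying, P(i+1) = 6(i + 1)/(7(i + 8)) = 6(i+1)/(7((i+1) + 7)),
which is the closed form with N = i+1.
By the principle of mathematical induction, the result holds for all N ≥ 1.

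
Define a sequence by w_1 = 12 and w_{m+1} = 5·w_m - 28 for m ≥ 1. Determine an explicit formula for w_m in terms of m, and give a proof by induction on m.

w_m = 5^m + 7

Computing the first terms: w_1 = 12, w_2 = 32, w_3 = 132. This suggests w_m = 5^m + 7.
When m = 1: the formula gives 12 = 12 = w_1.
Inductive step: assume the claim holds for m = i, so w_i = 5^i + 7.
Then w_{i+1} = 5·w_i - 28 = 5·(5^i + 7) - 28 = 5^(i + 1) + 7,
which is the claimed formula at m = i+1.
By induction, the statement is established for all m ≥ 1.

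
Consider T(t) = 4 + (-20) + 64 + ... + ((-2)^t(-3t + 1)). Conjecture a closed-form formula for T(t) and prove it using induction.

T(t) = (-2)^(t + 1)t

We claim T(t) = (-2)^(t + 1)t for all t ≥ 1.
When t = 1: T(1) = 4, and the closed form gives 4. They agree.
Inductive step: suppose the statement holds for some i ≥ 1, so T(i) = (-2)^(i + 1)i.
Then T(i+1) = T(i) + (2(-2)^i(3i + 2)) = ((-2)^(i + 1)i) + (2(-2)^i(3i + 2)).
Simplifying, T(i+1) = (-2)^(i + 2)(i + 1) = (-2)^((i+1) + 1)(i+1),
which is the closed form with t = i+1.
This completes the induction.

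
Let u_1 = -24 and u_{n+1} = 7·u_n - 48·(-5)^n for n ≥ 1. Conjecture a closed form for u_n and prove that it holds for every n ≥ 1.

u_n = 4(-5)^n - 4·7^(n - 1)

Computing the first terms: u_1 = -24, u_2 = 72, u_3 = -696. This suggests u_n = 4(-5)^n - 4·7^(n - 1).
Base step (n = 1): the formula gives -24 = -24 = u_1.
Inductive step: assume the claim holds for n = p, so u_p = 4(-5)^p - 4·7^(p - 1).
Then u_{p+1} = 7·u_p - 48·(-5)^p = 7·(4(-5)^p - 4·7^(p - 1)) - 48·(-5)^p = 4(-5)^(p + 1) - 4·7^p = 4(-5)^(p+1) - 4·7^((p+1) - 1),
which is the claimed formula at n = p+1.
This completes the induction.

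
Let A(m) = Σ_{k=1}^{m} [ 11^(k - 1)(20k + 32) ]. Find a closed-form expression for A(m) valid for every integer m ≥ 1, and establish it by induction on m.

We claim A(m) = 11^m(2m + 3) - 3 for all m ≥ 1.
Base step (m = 1): A(1) = 52, and the closed form gives 52. They agree.
For the inductive step, assume it holds for an arbitrary k ≥ 1, so A(k) = 11^k(2k + 3) - 3.
Then A(k+1) = A(k) + (11^k(20k + 52)) = (11^k(2k + 3) - 3) + (11^k(20k + 52)).
Simplifying, A(k+1) = 22·11^k·k + 55·11^k - 3 = 11^(k+1)(2(k+1) + 3) - 3,
which is the closed form with m = k+1.
By induction, the statement is established for all m ≥ 1.

A(m) = 11^m(2m + 3) - 3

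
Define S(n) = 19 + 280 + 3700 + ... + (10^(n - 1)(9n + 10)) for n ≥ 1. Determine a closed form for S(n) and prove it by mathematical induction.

We claim S(n) = 10^n(n + 1) - 1 for all n ≥ 1.
Base step (n = 1): S(1) = 19, and the closed form gives 19. They agree.
Inductive step: assume the claim holds for n = j, so S(j) = 10^j(j + 1) - 1.
Then S(j+1) = S(j) + (10^j(9j + 19)) = (10^j(j + 1) - 1) + (10^j(9j + 19)).
Simplifying, S(j+1) = 10·10^j·j + 20·10^j - 1 = 10^(j+1)((j+1) + 1) - 1,
which is the closed form with n = j+1.
Hence, by induction on n, the claim holds for every n ≥ 1.

S(n) = 10^n(n + 1) - 1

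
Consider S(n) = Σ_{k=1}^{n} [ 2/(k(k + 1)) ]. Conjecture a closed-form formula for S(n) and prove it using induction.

We claim S(n) = 2n/(n + 1) for all n ≥ 1.
When n = 1: S(1) = 1, and the closed form gives 1. They agree.
Inductive step: assume the claim holds for n = k, so S(k) = 2k/(k + 1).
Then S(k+1) = S(k) + (2/((k + 1)(k + 2))) = (2k/(k + 1)) + (2/((k + 1)(k + 2))).
Simplifying, S(k+1) = 2(k + 1)/(k + 2) = 2(k+1)/((k+1) + 1),
which is the closed form with n = k+1.
Hence, by induction on n, the claim holds for every n ≥ 1.

S(n) = 2n/(n + 1)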